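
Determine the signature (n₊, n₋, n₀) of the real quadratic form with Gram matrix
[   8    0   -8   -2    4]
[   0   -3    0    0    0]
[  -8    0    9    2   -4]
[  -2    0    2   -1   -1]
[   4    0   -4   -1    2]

Answer: (2, 2, 1)

Derivation:
step 0: pivot 8 → sign +
step 1: pivot -3 → sign −
step 2: pivot 1 → sign +
step 3: pivot -3/2 → sign −
step 4: row/col 4 already zero → sign 0
signature = (2, 2, 1)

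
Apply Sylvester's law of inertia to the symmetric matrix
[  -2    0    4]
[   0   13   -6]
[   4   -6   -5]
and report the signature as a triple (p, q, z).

step 0: pivot -2 → sign −
step 1: pivot 13 → sign +
step 2: pivot 3/13 → sign +
signature = (2, 1, 0)

Answer: (2, 1, 0)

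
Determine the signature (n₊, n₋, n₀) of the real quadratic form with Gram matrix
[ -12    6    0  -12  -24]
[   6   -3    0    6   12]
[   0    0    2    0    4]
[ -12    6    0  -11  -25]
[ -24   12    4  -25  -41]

Answer: (2, 2, 1)

Derivation:
step 0: pivot -12 → sign −
step 1: pivot 2 → sign +
step 2: pivot 1 → sign +
step 3: pivot -2 → sign −
step 4: row/col 4 already zero → sign 0
signature = (2, 2, 1)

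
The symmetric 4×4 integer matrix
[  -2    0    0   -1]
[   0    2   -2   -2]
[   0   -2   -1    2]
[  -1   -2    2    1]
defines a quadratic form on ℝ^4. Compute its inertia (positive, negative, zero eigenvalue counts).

step 0: pivot -2 → sign −
step 1: pivot 2 → sign +
step 2: pivot -3 → sign −
step 3: pivot -1/2 → sign −
signature = (1, 3, 0)

Answer: (1, 3, 0)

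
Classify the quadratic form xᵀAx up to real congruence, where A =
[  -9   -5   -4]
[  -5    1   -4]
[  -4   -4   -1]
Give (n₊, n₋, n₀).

step 0: pivot -9 → sign −
step 1: pivot 34/9 → sign +
step 2: pivot -1/17 → sign −
signature = (1, 2, 0)

Answer: (1, 2, 0)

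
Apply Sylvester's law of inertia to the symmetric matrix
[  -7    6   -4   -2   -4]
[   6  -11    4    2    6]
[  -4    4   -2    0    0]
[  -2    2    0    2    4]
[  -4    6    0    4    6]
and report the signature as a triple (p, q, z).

Answer: (1, 4, 0)

Derivation:
step 0: pivot -7 → sign −
step 1: pivot -41/7 → sign −
step 2: pivot 14/41 → sign +
step 3: pivot -10/7 → sign −
step 4: pivot -6/5 → sign −
signature = (1, 4, 0)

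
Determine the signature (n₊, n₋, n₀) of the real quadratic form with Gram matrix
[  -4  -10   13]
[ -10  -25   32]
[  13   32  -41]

Answer: (1, 2, 0)

Derivation:
step 0: pivot -4 → sign −
step 1: pivot 5/4 → sign +
step 2: pivot -1/5 → sign −
signature = (1, 2, 0)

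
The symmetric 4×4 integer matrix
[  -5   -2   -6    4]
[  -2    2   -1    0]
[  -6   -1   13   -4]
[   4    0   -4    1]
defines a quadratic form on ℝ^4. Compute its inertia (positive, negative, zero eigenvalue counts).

step 0: pivot -5 → sign −
step 1: pivot 14/5 → sign +
step 2: pivot 39/2 → sign +
step 3: pivot 1/273 → sign +
signature = (3, 1, 0)

Answer: (3, 1, 0)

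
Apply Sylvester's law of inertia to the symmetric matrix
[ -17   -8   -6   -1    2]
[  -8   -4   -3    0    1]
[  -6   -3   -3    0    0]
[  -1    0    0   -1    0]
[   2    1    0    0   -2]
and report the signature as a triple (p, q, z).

Answer: (0, 4, 1)

Derivation:
step 0: pivot -17 → sign −
step 1: pivot -4/17 → sign −
step 2: pivot -3/4 → sign −
step 3: pivot -1 → sign −
step 4: row/col 4 already zero → sign 0
signature = (0, 4, 1)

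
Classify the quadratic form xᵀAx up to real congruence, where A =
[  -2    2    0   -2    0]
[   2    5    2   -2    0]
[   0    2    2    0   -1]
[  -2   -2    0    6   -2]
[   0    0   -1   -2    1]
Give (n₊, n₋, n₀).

Answer: (3, 1, 1)

Derivation:
step 0: pivot -2 → sign −
step 1: pivot 7 → sign +
step 2: pivot 10/7 → sign +
step 3: pivot 24/5 → sign +
step 4: row/col 4 already zero → sign 0
signature = (3, 1, 1)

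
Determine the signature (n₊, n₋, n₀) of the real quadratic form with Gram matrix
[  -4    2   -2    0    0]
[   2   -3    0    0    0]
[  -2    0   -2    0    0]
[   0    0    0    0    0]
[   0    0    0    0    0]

Answer: (0, 3, 2)

Derivation:
step 0: pivot -4 → sign −
step 1: pivot -2 → sign −
step 2: pivot -1/2 → sign −
step 3: row/col 3 already zero → sign 0
step 4: row/col 4 already zero → sign 0
signature = (0, 3, 2)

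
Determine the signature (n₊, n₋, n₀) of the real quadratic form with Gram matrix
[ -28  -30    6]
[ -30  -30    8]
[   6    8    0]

step 0: pivot -28 → sign −
step 1: pivot 15/7 → sign +
step 2: pivot 2/15 → sign +
signature = (2, 1, 0)

Answer: (2, 1, 0)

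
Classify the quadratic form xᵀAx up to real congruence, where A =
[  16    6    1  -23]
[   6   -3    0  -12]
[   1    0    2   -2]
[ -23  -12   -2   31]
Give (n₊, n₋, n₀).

Answer: (3, 1, 0)

Derivation:
step 0: pivot 16 → sign +
step 1: pivot -21/4 → sign −
step 2: pivot 55/28 → sign +
step 3: pivot 3/55 → sign +
signature = (3, 1, 0)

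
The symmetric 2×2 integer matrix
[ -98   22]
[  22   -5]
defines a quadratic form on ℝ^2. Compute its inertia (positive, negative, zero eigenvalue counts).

step 0: pivot -98 → sign −
step 1: pivot -3/49 → sign −
signature = (0, 2, 0)

Answer: (0, 2, 0)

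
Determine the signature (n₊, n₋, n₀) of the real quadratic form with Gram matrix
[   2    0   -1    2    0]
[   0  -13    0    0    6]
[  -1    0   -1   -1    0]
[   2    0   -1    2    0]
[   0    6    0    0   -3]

Answer: (1, 3, 1)

Derivation:
step 0: pivot 2 → sign +
step 1: pivot -13 → sign −
step 2: pivot -3/2 → sign −
step 3: pivot -3/13 → sign −
step 4: row/col 4 already zero → sign 0
signature = (1, 3, 1)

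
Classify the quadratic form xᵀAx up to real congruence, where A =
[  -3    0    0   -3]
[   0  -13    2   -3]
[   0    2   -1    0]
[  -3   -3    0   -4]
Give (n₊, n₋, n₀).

Answer: (0, 3, 1)

Derivation:
step 0: pivot -3 → sign −
step 1: pivot -13 → sign −
step 2: pivot -9/13 → sign −
step 3: row/col 3 already zero → sign 0
signature = (0, 3, 1)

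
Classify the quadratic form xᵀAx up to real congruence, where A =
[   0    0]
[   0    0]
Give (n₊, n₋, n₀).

step 0: row/col 0 already zero → sign 0
step 1: row/col 1 already zero → sign 0
signature = (0, 0, 2)

Answer: (0, 0, 2)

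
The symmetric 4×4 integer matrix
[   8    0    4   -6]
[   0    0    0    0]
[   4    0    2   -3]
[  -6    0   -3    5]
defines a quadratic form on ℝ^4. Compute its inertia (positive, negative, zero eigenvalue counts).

step 0: pivot 8 → sign +
step 1: pivot 1/2 → sign +
step 2: row/col 2 already zero → sign 0
step 3: row/col 3 already zero → sign 0
signature = (2, 0, 2)

Answer: (2, 0, 2)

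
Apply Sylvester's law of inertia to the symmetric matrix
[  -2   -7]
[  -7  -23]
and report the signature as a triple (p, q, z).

step 0: pivot -2 → sign −
step 1: pivot 3/2 → sign +
signature = (1, 1, 0)

Answer: (1, 1, 0)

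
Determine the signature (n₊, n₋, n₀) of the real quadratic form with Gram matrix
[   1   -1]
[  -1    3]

step 0: pivot 1 → sign +
step 1: pivot 2 → sign +
signature = (2, 0, 0)

Answer: (2, 0, 0)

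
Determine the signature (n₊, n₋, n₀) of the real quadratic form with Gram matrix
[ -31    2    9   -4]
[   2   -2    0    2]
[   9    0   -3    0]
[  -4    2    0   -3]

Answer: (1, 3, 0)

Derivation:
step 0: pivot -31 → sign −
step 1: pivot -58/31 → sign −
step 2: pivot -6/29 → sign −
step 3: pivot 1 → sign +
signature = (1, 3, 0)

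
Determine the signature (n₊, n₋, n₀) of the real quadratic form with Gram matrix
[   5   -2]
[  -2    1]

step 0: pivot 5 → sign +
step 1: pivot 1/5 → sign +
signature = (2, 0, 0)

Answer: (2, 0, 0)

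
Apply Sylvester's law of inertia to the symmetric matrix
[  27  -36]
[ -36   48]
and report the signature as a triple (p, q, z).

Answer: (1, 0, 1)

Derivation:
step 0: pivot 27 → sign +
step 1: row/col 1 already zero → sign 0
signature = (1, 0, 1)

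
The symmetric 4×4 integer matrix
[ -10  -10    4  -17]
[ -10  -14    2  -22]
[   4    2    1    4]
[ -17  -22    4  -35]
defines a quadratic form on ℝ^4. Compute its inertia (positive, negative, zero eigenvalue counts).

step 0: pivot -10 → sign −
step 1: pivot -4 → sign −
step 2: pivot 18/5 → sign +
step 3: pivot 1/8 → sign +
signature = (2, 2, 0)

Answer: (2, 2, 0)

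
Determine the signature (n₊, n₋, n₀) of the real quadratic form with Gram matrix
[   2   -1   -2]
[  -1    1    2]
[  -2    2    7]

step 0: pivot 2 → sign +
step 1: pivot 1/2 → sign +
step 2: pivot 3 → sign +
signature = (3, 0, 0)

Answer: (3, 0, 0)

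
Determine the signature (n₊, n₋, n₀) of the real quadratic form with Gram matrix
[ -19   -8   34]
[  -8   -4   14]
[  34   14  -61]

Answer: (0, 2, 1)

Derivation:
step 0: pivot -19 → sign −
step 1: pivot -12/19 → sign −
step 2: row/col 2 already zero → sign 0
signature = (0, 2, 1)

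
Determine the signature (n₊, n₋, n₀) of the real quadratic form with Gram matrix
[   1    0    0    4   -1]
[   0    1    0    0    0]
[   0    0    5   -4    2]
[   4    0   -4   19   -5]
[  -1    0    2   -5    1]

step 0: pivot 1 → sign +
step 1: pivot 1 → sign +
step 2: pivot 5 → sign +
step 3: pivot -1/5 → sign −
step 4: pivot 1 → sign +
signature = (4, 1, 0)

Answer: (4, 1, 0)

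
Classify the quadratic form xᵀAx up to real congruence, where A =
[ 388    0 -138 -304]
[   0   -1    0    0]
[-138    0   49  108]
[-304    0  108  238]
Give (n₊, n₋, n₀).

step 0: pivot 388 → sign +
step 1: pivot -1 → sign −
step 2: pivot -8/97 → sign −
step 3: row/col 3 already zero → sign 0
signature = (1, 2, 1)

Answer: (1, 2, 1)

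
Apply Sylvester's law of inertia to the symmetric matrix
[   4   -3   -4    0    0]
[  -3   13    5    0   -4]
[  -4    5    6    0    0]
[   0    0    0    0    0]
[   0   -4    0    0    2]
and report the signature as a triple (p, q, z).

Answer: (4, 0, 1)

Derivation:
step 0: pivot 4 → sign +
step 1: pivot 43/4 → sign +
step 2: pivot 70/43 → sign +
step 3: pivot 6/35 → sign +
step 4: row/col 4 already zero → sign 0
signature = (4, 0, 1)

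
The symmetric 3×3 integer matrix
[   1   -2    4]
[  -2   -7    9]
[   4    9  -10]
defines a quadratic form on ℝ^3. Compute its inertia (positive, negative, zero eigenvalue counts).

step 0: pivot 1 → sign +
step 1: pivot -11 → sign −
step 2: pivot 3/11 → sign +
signature = (2, 1, 0)

Answer: (2, 1, 0)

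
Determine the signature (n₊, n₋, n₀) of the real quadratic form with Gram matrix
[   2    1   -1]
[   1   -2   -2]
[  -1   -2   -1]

Answer: (1, 2, 0)

Derivation:
step 0: pivot 2 → sign +
step 1: pivot -5/2 → sign −
step 2: pivot -3/5 → sign −
signature = (1, 2, 0)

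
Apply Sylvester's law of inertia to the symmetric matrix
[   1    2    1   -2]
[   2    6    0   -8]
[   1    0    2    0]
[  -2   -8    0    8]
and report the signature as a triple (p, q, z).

Answer: (2, 1, 1)

Derivation:
step 0: pivot 1 → sign +
step 1: pivot 2 → sign +
step 2: pivot -1 → sign −
step 3: row/col 3 already zero → sign 0
signature = (2, 1, 1)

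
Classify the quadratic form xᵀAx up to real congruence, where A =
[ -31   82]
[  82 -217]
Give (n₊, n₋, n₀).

Answer: (0, 2, 0)

Derivation:
step 0: pivot -31 → sign −
step 1: pivot -3/31 → sign −
signature = (0, 2, 0)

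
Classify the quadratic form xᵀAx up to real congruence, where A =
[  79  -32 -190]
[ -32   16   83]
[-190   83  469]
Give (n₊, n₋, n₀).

Answer: (3, 0, 0)

Derivation:
step 0: pivot 79 → sign +
step 1: pivot 240/79 → sign +
step 2: pivot 3/80 → sign +
signature = (3, 0, 0)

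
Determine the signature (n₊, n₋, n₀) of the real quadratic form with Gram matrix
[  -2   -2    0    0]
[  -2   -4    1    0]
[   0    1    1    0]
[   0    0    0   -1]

Answer: (1, 3, 0)

Derivation:
step 0: pivot -2 → sign −
step 1: pivot -2 → sign −
step 2: pivot 3/2 → sign +
step 3: pivot -1 → sign −
signature = (1, 3, 0)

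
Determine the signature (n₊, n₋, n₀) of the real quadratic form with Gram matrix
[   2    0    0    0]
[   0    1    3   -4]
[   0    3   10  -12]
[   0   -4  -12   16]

step 0: pivot 2 → sign +
step 1: pivot 1 → sign +
step 2: pivot 1 → sign +
step 3: row/col 3 already zero → sign 0
signature = (3, 0, 1)

Answer: (3, 0, 1)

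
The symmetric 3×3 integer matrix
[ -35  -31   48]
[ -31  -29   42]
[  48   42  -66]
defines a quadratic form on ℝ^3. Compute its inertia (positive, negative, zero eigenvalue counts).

Answer: (0, 2, 1)

Derivation:
step 0: pivot -35 → sign −
step 1: pivot -54/35 → sign −
step 2: row/col 2 already zero → sign 0
signature = (0, 2, 1)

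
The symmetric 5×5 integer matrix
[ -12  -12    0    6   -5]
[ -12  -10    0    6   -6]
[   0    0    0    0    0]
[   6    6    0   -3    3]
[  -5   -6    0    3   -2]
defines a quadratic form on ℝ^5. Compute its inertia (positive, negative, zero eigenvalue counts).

Answer: (2, 2, 1)

Derivation:
step 0: pivot -12 → sign −
step 1: pivot 2 → sign +
step 2: pivot -5/12 → sign −
step 3: pivot 3/5 → sign +
step 4: row/col 4 already zero → sign 0
signature = (2, 2, 1)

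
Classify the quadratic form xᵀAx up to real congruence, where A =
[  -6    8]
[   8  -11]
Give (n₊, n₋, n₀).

step 0: pivot -6 → sign −
step 1: pivot -1/3 → sign −
signature = (0, 2, 0)

Answer: (0, 2, 0)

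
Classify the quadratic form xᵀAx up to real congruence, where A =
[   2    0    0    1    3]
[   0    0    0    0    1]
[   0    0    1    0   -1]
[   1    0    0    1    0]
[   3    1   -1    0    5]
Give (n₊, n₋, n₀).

Answer: (4, 1, 0)

Derivation:
step 0: pivot 2 → sign +
step 1: pivot 1 → sign +
step 2: pivot 1/2 → sign +
step 3: pivot -5 → sign −
step 4: pivot 1/5 → sign +
signature = (4, 1, 0)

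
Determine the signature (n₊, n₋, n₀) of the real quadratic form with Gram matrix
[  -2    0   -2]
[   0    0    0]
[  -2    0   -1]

step 0: pivot -2 → sign −
step 1: pivot 1 → sign +
step 2: row/col 2 already zero → sign 0
signature = (1, 1, 1)

Answer: (1, 1, 1)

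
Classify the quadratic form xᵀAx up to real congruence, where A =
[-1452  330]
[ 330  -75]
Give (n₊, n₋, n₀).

Answer: (0, 1, 1)

Derivation:
step 0: pivot -1452 → sign −
step 1: row/col 1 already zero → sign 0
signature = (0, 1, 1)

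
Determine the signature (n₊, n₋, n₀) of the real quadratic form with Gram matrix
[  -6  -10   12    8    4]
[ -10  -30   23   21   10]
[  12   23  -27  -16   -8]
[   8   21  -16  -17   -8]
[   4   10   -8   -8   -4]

step 0: pivot -6 → sign −
step 1: pivot -40/3 → sign −
step 2: pivot -93/40 → sign −
step 3: pivot -20/31 → sign −
step 4: pivot -1/5 → sign −
signature = (0, 5, 0)

Answer: (0, 5, 0)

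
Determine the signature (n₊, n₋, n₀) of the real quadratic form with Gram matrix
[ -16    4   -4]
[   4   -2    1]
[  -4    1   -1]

step 0: pivot -16 → sign −
step 1: pivot -1 → sign −
step 2: row/col 2 already zero → sign 0
signature = (0, 2, 1)

Answer: (0, 2, 1)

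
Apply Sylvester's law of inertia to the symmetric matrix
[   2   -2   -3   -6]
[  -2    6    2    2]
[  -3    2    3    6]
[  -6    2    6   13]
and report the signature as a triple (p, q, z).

Answer: (3, 1, 0)

Derivation:
step 0: pivot 2 → sign +
step 1: pivot 4 → sign +
step 2: pivot -7/4 → sign −
step 3: pivot 1/7 → sign +
signature = (3, 1, 0)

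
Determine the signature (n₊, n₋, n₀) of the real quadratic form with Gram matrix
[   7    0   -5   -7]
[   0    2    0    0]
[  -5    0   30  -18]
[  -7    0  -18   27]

step 0: pivot 7 → sign +
step 1: pivot 2 → sign +
step 2: pivot 185/7 → sign +
step 3: pivot -3/185 → sign −
signature = (3, 1, 0)

Answer: (3, 1, 0)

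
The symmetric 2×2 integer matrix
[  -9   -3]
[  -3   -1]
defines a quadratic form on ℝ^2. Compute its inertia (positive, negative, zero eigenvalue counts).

step 0: pivot -9 → sign −
step 1: row/col 1 already zero → sign 0
signature = (0, 1, 1)

Answer: (0, 1, 1)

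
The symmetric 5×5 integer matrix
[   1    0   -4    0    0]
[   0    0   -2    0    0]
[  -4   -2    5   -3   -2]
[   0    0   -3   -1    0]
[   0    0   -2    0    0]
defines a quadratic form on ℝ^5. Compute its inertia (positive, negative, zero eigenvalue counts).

step 0: pivot 1 → sign +
step 1: pivot -11 → sign −
step 2: pivot 4/11 → sign +
step 3: pivot -1 → sign −
step 4: row/col 4 already zero → sign 0
signature = (2, 2, 1)

Answer: (2, 2, 1)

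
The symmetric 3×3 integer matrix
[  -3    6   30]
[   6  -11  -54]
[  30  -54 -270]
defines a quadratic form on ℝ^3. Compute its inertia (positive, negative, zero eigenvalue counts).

step 0: pivot -3 → sign −
step 1: pivot 1 → sign +
step 2: pivot -6 → sign −
signature = (1, 2, 0)

Answer: (1, 2, 0)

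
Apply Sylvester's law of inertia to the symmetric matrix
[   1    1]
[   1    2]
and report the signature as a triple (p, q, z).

step 0: pivot 1 → sign +
step 1: pivot 1 → sign +
signature = (2, 0, 0)

Answer: (2, 0, 0)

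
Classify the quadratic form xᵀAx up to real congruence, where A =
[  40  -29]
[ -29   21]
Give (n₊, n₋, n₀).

Answer: (1, 1, 0)

Derivation:
step 0: pivot 40 → sign +
step 1: pivot -1/40 → sign −
signature = (1, 1, 0)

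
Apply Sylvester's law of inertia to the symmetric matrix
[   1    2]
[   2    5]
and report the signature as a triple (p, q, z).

Answer: (2, 0, 0)

Derivation:
step 0: pivot 1 → sign +
step 1: pivot 1 → sign +
signature = (2, 0, 0)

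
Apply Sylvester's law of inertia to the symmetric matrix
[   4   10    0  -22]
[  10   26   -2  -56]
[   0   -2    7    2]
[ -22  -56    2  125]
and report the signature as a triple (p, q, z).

step 0: pivot 4 → sign +
step 1: pivot 1 → sign +
step 2: pivot 3 → sign +
step 3: pivot 3 → sign +
signature = (4, 0, 0)

Answer: (4, 0, 0)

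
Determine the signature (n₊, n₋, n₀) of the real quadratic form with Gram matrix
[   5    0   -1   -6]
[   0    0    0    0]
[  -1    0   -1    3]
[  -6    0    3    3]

step 0: pivot 5 → sign +
step 1: pivot -6/5 → sign −
step 2: pivot -3/2 → sign −
step 3: row/col 3 already zero → sign 0
signature = (1, 2, 1)

Answer: (1, 2, 1)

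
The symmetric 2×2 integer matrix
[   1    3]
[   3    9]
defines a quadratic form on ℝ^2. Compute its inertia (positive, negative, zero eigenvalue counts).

Answer: (1, 0, 1)

Derivation:
step 0: pivot 1 → sign +
step 1: row/col 1 already zero → sign 0
signature = (1, 0, 1)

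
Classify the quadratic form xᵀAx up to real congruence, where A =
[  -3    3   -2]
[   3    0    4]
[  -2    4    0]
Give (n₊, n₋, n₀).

step 0: pivot -3 → sign −
step 1: pivot 3 → sign +
step 2: row/col 2 already zero → sign 0
signature = (1, 1, 1)

Answer: (1, 1, 1)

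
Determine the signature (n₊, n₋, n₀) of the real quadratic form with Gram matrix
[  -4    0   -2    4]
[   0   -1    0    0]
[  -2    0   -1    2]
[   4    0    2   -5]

step 0: pivot -4 → sign −
step 1: pivot -1 → sign −
step 2: pivot -1 → sign −
step 3: row/col 3 already zero → sign 0
signature = (0, 3, 1)

Answer: (0, 3, 1)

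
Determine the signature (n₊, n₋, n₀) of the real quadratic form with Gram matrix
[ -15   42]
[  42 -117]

step 0: pivot -15 → sign −
step 1: pivot 3/5 → sign +
signature = (1, 1, 0)

Answer: (1, 1, 0)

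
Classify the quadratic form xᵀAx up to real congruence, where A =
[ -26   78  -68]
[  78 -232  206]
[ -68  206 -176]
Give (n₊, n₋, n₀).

Answer: (1, 2, 0)

Derivation:
step 0: pivot -26 → sign −
step 1: pivot 2 → sign +
step 2: pivot -2/13 → sign −
signature = (1, 2, 0)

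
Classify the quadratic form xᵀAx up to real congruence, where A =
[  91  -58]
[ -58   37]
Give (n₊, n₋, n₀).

Answer: (2, 0, 0)

Derivation:
step 0: pivot 91 → sign +
step 1: pivot 3/91 → sign +
signature = (2, 0, 0)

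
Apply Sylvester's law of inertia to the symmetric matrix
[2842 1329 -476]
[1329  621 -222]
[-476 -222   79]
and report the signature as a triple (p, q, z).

step 0: pivot 2842 → sign +
step 1: pivot -1359/2842 → sign −
step 2: pivot 1/151 → sign +
signature = (2, 1, 0)

Answer: (2, 1, 0)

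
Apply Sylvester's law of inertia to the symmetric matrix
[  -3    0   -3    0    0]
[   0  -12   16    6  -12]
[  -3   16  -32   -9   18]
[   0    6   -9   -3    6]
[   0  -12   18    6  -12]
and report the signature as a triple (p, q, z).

Answer: (1, 3, 1)

Derivation:
step 0: pivot -3 → sign −
step 1: pivot -12 → sign −
step 2: pivot -23/3 → sign −
step 3: pivot 3/23 → sign +
step 4: row/col 4 already zero → sign 0
signature = (1, 3, 1)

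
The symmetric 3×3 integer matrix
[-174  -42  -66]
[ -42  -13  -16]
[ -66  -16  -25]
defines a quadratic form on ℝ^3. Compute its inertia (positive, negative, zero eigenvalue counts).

Answer: (1, 2, 0)

Derivation:
step 0: pivot -174 → sign −
step 1: pivot -83/29 → sign −
step 2: pivot 3/83 → sign +
signature = (1, 2, 0)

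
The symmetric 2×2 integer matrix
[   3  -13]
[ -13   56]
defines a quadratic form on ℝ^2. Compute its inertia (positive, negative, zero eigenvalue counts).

Answer: (1, 1, 0)

Derivation:
step 0: pivot 3 → sign +
step 1: pivot -1/3 → sign −
signature = (1, 1, 0)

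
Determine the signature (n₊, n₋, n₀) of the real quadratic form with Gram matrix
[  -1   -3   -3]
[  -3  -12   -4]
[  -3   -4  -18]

step 0: pivot -1 → sign −
step 1: pivot -3 → sign −
step 2: pivot -2/3 → sign −
signature = (0, 3, 0)

Answer: (0, 3, 0)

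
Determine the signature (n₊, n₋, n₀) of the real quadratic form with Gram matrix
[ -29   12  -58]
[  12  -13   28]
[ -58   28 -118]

Answer: (0, 3, 0)

Derivation:
step 0: pivot -29 → sign −
step 1: pivot -233/29 → sign −
step 2: pivot -2/233 → sign −
signature = (0, 3, 0)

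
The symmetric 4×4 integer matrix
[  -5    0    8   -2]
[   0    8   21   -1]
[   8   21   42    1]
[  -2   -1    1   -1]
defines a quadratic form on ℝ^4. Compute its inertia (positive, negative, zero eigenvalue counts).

step 0: pivot -5 → sign −
step 1: pivot 8 → sign +
step 2: pivot -13/40 → sign −
step 3: pivot 3/13 → sign +
signature = (2, 2, 0)

Answer: (2, 2, 0)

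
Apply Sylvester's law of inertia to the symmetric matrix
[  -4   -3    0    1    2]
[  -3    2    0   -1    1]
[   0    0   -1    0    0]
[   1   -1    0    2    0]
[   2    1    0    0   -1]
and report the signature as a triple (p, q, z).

step 0: pivot -4 → sign −
step 1: pivot 17/4 → sign +
step 2: pivot -1 → sign −
step 3: pivot 26/17 → sign +
step 4: pivot -3/26 → sign −
signature = (2, 3, 0)

Answer: (2, 3, 0)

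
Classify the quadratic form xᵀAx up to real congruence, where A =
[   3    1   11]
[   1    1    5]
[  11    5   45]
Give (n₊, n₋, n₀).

Answer: (3, 0, 0)

Derivation:
step 0: pivot 3 → sign +
step 1: pivot 2/3 → sign +
step 2: pivot 2 → sign +
signature = (3, 0, 0)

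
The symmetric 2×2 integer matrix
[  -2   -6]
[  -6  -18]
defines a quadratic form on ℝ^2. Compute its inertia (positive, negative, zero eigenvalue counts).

step 0: pivot -2 → sign −
step 1: row/col 1 already zero → sign 0
signature = (0, 1, 1)

Answer: (0, 1, 1)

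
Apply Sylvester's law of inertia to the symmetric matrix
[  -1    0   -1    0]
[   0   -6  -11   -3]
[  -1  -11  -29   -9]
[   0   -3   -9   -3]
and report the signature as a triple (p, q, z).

Answer: (1, 3, 0)

Derivation:
step 0: pivot -1 → sign −
step 1: pivot -6 → sign −
step 2: pivot -47/6 → sign −
step 3: pivot 3/47 → sign +
signature = (1, 3, 0)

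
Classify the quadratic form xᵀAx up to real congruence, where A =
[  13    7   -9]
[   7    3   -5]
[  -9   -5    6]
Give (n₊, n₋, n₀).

Answer: (1, 2, 0)

Derivation:
step 0: pivot 13 → sign +
step 1: pivot -10/13 → sign −
step 2: pivot -1/5 → sign −
signature = (1, 2, 0)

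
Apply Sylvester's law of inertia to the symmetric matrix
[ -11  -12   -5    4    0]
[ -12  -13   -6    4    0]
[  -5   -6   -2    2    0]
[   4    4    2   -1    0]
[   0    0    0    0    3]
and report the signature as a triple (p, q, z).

Answer: (3, 2, 0)

Derivation:
step 0: pivot -11 → sign −
step 1: pivot 1/11 → sign +
step 2: pivot -3 → sign −
step 3: pivot 1/3 → sign +
step 4: pivot 3 → sign +
signature = (3, 2, 0)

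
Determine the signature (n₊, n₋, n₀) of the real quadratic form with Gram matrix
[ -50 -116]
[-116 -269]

Answer: (1, 1, 0)

Derivation:
step 0: pivot -50 → sign −
step 1: pivot 3/25 → sign +
signature = (1, 1, 0)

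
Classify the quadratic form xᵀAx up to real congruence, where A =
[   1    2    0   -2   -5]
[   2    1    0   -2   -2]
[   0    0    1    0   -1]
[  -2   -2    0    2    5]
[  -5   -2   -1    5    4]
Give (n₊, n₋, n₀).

Answer: (2, 3, 0)

Derivation:
step 0: pivot 1 → sign +
step 1: pivot -3 → sign −
step 2: pivot 1 → sign +
step 3: pivot -2/3 → sign −
step 4: pivot -1/2 → sign −
signature = (2, 3, 0)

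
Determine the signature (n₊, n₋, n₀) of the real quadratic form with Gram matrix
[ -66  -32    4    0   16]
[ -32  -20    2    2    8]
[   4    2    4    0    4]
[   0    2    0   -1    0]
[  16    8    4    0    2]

Answer: (2, 3, 0)

Derivation:
step 0: pivot -66 → sign −
step 1: pivot -148/33 → sign −
step 2: pivot 157/37 → sign +
step 3: pivot -17/157 → sign −
step 4: pivot 2/17 → sign +
signature = (2, 3, 0)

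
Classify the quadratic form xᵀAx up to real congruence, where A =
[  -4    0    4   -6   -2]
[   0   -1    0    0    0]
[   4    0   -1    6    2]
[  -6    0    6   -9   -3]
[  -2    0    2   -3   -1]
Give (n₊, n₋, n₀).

Answer: (1, 2, 2)

Derivation:
step 0: pivot -4 → sign −
step 1: pivot -1 → sign −
step 2: pivot 3 → sign +
step 3: row/col 3 already zero → sign 0
step 4: row/col 4 already zero → sign 0
signature = (1, 2, 2)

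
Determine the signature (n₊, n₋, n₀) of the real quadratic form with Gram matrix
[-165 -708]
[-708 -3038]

step 0: pivot -165 → sign −
step 1: pivot -2/55 → sign −
signature = (0, 2, 0)

Answer: (0, 2, 0)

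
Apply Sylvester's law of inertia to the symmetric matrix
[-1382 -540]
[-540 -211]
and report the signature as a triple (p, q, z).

Answer: (0, 2, 0)

Derivation:
step 0: pivot -1382 → sign −
step 1: pivot -1/691 → sign −
signature = (0, 2, 0)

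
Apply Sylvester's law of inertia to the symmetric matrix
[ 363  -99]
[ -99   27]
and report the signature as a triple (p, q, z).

step 0: pivot 363 → sign +
step 1: row/col 1 already zero → sign 0
signature = (1, 0, 1)

Answer: (1, 0, 1)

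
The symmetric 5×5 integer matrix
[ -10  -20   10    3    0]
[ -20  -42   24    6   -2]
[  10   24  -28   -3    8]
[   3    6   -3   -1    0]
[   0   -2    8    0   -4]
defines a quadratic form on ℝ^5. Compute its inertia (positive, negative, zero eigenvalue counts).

Answer: (0, 5, 0)

Derivation:
step 0: pivot -10 → sign −
step 1: pivot -2 → sign −
step 2: pivot -10 → sign −
step 3: pivot -1/10 → sign −
step 4: pivot -2/5 → sign −
signature = (0, 5, 0)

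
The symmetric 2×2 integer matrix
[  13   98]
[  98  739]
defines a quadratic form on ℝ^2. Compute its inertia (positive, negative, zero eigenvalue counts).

Answer: (2, 0, 0)

Derivation:
step 0: pivot 13 → sign +
step 1: pivot 3/13 → sign +
signature = (2, 0, 0)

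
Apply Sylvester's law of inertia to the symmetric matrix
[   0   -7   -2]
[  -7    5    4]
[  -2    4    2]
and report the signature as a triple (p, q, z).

step 0: pivot 5 → sign +
step 1: pivot -49/5 → sign −
step 2: pivot 6/49 → sign +
signature = (2, 1, 0)

Answer: (2, 1, 0)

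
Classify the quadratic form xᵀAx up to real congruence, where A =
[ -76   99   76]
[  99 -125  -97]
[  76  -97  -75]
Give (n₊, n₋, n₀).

step 0: pivot -76 → sign −
step 1: pivot 301/76 → sign +
step 2: pivot -3/301 → sign −
signature = (1, 2, 0)

Answer: (1, 2, 0)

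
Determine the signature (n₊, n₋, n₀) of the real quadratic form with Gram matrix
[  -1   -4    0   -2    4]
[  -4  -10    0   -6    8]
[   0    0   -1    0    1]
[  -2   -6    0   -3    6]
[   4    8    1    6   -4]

step 0: pivot -1 → sign −
step 1: pivot 6 → sign +
step 2: pivot -1 → sign −
step 3: pivot 1/3 → sign +
step 4: pivot 1 → sign +
signature = (3, 2, 0)

Answer: (3, 2, 0)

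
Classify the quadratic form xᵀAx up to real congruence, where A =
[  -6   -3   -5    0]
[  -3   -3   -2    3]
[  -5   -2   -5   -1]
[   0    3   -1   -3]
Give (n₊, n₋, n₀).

step 0: pivot -6 → sign −
step 1: pivot -3/2 → sign −
step 2: pivot -2/3 → sign −
step 3: pivot 3 → sign +
signature = (1, 3, 0)

Answer: (1, 3, 0)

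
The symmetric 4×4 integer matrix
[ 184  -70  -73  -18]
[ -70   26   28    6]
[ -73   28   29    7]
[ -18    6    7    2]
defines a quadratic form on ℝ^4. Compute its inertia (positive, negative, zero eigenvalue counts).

step 0: pivot 184 → sign +
step 1: pivot -29/46 → sign −
step 2: pivot 7/58 → sign +
step 3: pivot -2/7 → sign −
signature = (2, 2, 0)

Answer: (2, 2, 0)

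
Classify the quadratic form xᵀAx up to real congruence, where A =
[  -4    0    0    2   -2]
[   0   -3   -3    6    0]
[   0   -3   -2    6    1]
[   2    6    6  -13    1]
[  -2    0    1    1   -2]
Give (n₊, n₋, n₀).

Answer: (1, 3, 1)

Derivation:
step 0: pivot -4 → sign −
step 1: pivot -3 → sign −
step 2: pivot 1 → sign +
step 3: pivot -2 → sign −
step 4: row/col 4 already zero → sign 0
signature = (1, 3, 1)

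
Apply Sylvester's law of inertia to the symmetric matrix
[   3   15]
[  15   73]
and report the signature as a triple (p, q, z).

step 0: pivot 3 → sign +
step 1: pivot -2 → sign −
signature = (1, 1, 0)

Answer: (1, 1, 0)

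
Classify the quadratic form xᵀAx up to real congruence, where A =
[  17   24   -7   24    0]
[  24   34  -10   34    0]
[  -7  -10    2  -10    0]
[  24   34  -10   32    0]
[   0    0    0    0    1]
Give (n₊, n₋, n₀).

Answer: (3, 2, 0)

Derivation:
step 0: pivot 17 → sign +
step 1: pivot 2/17 → sign +
step 2: pivot -1 → sign −
step 3: pivot -2 → sign −
step 4: pivot 1 → sign +
signature = (3, 2, 0)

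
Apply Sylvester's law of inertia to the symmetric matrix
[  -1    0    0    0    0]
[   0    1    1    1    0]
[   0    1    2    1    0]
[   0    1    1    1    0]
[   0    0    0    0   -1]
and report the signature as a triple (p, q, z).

Answer: (2, 2, 1)

Derivation:
step 0: pivot -1 → sign −
step 1: pivot 1 → sign +
step 2: pivot 1 → sign +
step 3: pivot -1 → sign −
step 4: row/col 4 already zero → sign 0
signature = (2, 2, 1)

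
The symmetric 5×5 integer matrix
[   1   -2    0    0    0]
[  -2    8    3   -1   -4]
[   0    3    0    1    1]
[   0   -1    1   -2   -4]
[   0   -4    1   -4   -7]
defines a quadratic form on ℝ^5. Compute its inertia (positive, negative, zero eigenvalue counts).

Answer: (3, 2, 0)

Derivation:
step 0: pivot 1 → sign +
step 1: pivot 4 → sign +
step 2: pivot -9/4 → sign −
step 3: pivot -8/9 → sign −
step 4: pivot 1/8 → sign +
signature = (3, 2, 0)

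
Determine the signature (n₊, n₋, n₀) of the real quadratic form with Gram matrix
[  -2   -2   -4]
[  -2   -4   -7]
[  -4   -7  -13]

Answer: (0, 3, 0)

Derivation:
step 0: pivot -2 → sign −
step 1: pivot -2 → sign −
step 2: pivot -1/2 → sign −
signature = (0, 3, 0)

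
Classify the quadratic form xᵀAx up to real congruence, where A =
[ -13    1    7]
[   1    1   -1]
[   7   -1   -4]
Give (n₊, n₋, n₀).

Answer: (1, 2, 0)

Derivation:
step 0: pivot -13 → sign −
step 1: pivot 14/13 → sign +
step 2: pivot -3/7 → sign −
signature = (1, 2, 0)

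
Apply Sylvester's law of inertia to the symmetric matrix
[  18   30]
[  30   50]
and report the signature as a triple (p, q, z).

Answer: (1, 0, 1)

Derivation:
step 0: pivot 18 → sign +
step 1: row/col 1 already zero → sign 0
signature = (1, 0, 1)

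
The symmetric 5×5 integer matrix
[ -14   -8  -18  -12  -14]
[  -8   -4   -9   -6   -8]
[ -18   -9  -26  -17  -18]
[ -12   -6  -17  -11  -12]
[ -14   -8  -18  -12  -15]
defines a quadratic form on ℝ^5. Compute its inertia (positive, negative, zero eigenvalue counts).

step 0: pivot -14 → sign −
step 1: pivot 4/7 → sign +
step 2: pivot -23/4 → sign −
step 3: pivot 3/23 → sign +
step 4: pivot -1 → sign −
signature = (2, 3, 0)

Answer: (2, 3, 0)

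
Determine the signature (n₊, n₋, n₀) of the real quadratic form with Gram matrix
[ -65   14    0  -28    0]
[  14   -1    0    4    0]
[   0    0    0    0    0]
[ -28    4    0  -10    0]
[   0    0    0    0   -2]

Answer: (2, 2, 1)

Derivation:
step 0: pivot -65 → sign −
step 1: pivot 131/65 → sign +
step 2: pivot 2/131 → sign +
step 3: pivot -2 → sign −
step 4: row/col 4 already zero → sign 0
signature = (2, 2, 1)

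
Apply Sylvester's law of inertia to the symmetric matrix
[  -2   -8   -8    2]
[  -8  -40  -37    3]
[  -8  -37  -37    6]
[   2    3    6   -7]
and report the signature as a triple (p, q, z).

Answer: (0, 4, 0)

Derivation:
step 0: pivot -2 → sign −
step 1: pivot -8 → sign −
step 2: pivot -15/8 → sign −
step 3: pivot -6/5 → sign −
signature = (0, 4, 0)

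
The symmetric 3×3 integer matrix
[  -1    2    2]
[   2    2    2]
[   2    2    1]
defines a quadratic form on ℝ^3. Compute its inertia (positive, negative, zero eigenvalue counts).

Answer: (1, 2, 0)

Derivation:
step 0: pivot -1 → sign −
step 1: pivot 6 → sign +
step 2: pivot -1 → sign −
signature = (1, 2, 0)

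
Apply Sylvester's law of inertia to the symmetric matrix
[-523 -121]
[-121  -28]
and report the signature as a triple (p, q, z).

step 0: pivot -523 → sign −
step 1: pivot -3/523 → sign −
signature = (0, 2, 0)

Answer: (0, 2, 0)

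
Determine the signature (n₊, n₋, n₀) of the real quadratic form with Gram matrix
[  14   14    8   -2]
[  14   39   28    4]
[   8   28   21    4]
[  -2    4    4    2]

step 0: pivot 14 → sign +
step 1: pivot 25 → sign +
step 2: pivot 3/7 → sign +
step 3: row/col 3 already zero → sign 0
signature = (3, 0, 1)

Answer: (3, 0, 1)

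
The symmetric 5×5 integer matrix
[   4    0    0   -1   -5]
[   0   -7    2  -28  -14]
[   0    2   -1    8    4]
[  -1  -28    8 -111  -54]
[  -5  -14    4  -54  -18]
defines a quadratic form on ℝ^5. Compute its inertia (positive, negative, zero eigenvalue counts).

Answer: (3, 2, 0)

Derivation:
step 0: pivot 4 → sign +
step 1: pivot -7 → sign −
step 2: pivot -3/7 → sign −
step 3: pivot 3/4 → sign +
step 4: pivot 3 → sign +
signature = (3, 2, 0)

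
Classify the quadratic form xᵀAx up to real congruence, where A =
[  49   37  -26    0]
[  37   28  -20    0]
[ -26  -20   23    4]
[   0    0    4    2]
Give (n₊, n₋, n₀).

Answer: (3, 1, 0)

Derivation:
step 0: pivot 49 → sign +
step 1: pivot 3/49 → sign +
step 2: pivot 7 → sign +
step 3: pivot -2/7 → sign −
signature = (3, 1, 0)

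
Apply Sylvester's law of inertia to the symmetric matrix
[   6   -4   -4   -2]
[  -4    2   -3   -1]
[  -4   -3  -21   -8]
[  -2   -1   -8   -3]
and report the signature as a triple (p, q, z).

Answer: (2, 1, 1)

Derivation:
step 0: pivot 6 → sign +
step 1: pivot -2/3 → sign −
step 2: pivot 49/2 → sign +
step 3: row/col 3 already zero → sign 0
signature = (2, 1, 1)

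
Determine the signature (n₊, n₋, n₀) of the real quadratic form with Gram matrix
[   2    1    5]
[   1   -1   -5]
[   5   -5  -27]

Answer: (1, 2, 0)

Derivation:
step 0: pivot 2 → sign +
step 1: pivot -3/2 → sign −
step 2: pivot -2 → sign −
signature = (1, 2, 0)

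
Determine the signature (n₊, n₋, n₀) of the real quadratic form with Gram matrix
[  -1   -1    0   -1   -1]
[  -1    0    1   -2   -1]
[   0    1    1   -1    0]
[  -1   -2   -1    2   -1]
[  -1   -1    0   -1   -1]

Answer: (2, 1, 2)

Derivation:
step 0: pivot -1 → sign −
step 1: pivot 1 → sign +
step 2: pivot 2 → sign +
step 3: row/col 3 already zero → sign 0
step 4: row/col 4 already zero → sign 0
signature = (2, 1, 2)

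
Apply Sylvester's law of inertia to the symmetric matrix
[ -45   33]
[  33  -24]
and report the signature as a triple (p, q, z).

step 0: pivot -45 → sign −
step 1: pivot 1/5 → sign +
signature = (1, 1, 0)

Answer: (1, 1, 0)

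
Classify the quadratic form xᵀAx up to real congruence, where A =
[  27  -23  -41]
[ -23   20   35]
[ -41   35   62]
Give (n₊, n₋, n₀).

Answer: (2, 1, 0)

Derivation:
step 0: pivot 27 → sign +
step 1: pivot 11/27 → sign +
step 2: pivot -3/11 → sign −
signature = (2, 1, 0)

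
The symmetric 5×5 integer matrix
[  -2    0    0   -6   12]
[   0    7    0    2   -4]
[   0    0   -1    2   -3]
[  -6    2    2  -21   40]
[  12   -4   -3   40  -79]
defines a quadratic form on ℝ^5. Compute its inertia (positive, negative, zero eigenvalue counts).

step 0: pivot -2 → sign −
step 1: pivot 7 → sign +
step 2: pivot -1 → sign −
step 3: pivot 3/7 → sign +
step 4: pivot -2 → sign −
signature = (2, 3, 0)

Answer: (2, 3, 0)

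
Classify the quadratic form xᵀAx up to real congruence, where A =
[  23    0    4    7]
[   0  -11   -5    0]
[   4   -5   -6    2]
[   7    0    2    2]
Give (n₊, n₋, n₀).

Answer: (2, 2, 0)

Derivation:
step 0: pivot 23 → sign +
step 1: pivot -11 → sign −
step 2: pivot -1119/253 → sign −
step 3: pivot 3/373 → sign +
signature = (2, 2, 0)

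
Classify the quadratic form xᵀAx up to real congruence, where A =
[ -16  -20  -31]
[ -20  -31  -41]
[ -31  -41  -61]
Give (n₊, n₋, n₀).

Answer: (0, 3, 0)

Derivation:
step 0: pivot -16 → sign −
step 1: pivot -6 → sign −
step 2: pivot -3/32 → sign −
signature = (0, 3, 0)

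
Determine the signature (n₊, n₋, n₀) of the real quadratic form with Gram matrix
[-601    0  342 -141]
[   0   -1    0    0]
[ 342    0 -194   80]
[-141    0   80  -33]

step 0: pivot -601 → sign −
step 1: pivot -1 → sign −
step 2: pivot 370/601 → sign +
step 3: pivot -2/185 → sign −
signature = (1, 3, 0)

Answer: (1, 3, 0)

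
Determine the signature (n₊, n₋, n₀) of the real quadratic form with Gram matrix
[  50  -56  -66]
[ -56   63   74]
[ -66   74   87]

step 0: pivot 50 → sign +
step 1: pivot 7/25 → sign +
step 2: pivot -1/7 → sign −
signature = (2, 1, 0)

Answer: (2, 1, 0)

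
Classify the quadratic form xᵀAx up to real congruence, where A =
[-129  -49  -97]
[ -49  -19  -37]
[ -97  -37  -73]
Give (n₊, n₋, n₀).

Answer: (0, 2, 1)

Derivation:
step 0: pivot -129 → sign −
step 1: pivot -50/129 → sign −
step 2: row/col 2 already zero → sign 0
signature = (0, 2, 1)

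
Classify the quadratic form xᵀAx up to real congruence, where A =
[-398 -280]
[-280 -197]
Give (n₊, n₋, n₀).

Answer: (0, 2, 0)

Derivation:
step 0: pivot -398 → sign −
step 1: pivot -3/199 → sign −
signature = (0, 2, 0)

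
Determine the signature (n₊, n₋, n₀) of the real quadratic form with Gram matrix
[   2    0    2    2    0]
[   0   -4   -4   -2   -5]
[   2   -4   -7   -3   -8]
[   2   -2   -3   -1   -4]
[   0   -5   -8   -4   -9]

step 0: pivot 2 → sign +
step 1: pivot -4 → sign −
step 2: pivot -5 → sign −
step 3: pivot -1/5 → sign −
step 4: pivot -1/2 → sign −
signature = (1, 4, 0)

Answer: (1, 4, 0)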